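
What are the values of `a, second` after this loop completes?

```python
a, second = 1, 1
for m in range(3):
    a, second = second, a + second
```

Fibonacci: after 3 iterations
`a, second` takes the values: (1, 1) → (1, 2) → (2, 3) → (3, 5)

Answer: 3, 5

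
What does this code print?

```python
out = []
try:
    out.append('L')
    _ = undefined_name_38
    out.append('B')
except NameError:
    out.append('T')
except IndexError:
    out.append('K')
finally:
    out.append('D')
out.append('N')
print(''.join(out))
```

Execution trace: 'L' (try body) → 'T' (except NameError) → 'D' (finally) → 'N' (after the try/except). Output: LTDN

Answer: LTDN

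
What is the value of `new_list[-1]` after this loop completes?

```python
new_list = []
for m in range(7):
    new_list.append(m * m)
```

Last element of squares 0 to 6
`new_list` takes the values: [] → [0] → [0, 1] → [0, 1, 4] → [0, 1, 4, 9] → [0, 1, 4, 9, 16] → [0, 1, 4, 9, 16, 25] → [0, 1, 4, 9, 16, 25, 36]
So `new_list[-1]` = 36

Answer: 36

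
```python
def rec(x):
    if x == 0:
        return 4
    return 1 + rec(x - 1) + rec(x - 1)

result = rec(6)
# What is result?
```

rec(x) = 1 + 2·rec(x-1), rec(0)=4. Closed form: (4+1)·2^6 - 1 = 319.

Answer: 319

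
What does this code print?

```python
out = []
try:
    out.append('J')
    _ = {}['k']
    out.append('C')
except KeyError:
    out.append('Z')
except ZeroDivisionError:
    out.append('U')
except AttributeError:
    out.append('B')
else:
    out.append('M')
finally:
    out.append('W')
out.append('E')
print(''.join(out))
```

Execution trace: 'J' (try body) → 'Z' (except KeyError) → 'W' (finally) → 'E' (after the try/except). Output: JZWE

Answer: JZWE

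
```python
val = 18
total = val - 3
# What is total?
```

Trace:
`val = 18` → val = 18
`total = val - 3` → total = 15
So total = 15

Answer: 15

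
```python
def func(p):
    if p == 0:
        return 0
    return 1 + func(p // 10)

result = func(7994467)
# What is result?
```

Count of digits of 7994467: 7

Answer: 7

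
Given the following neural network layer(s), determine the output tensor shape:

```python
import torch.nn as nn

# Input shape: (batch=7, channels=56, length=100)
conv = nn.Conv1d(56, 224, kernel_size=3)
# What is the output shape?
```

Input: (7, 56, 100) -> Output: (7, 224, 98)

Answer: (7, 224, 98)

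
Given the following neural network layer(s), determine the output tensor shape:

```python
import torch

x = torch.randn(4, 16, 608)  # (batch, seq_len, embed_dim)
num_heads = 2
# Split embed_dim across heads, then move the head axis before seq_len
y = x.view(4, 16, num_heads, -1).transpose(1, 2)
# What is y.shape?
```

Input: (4, 16, 608) -> head_dim = 608 // 2 = 304; after view: (4, 16, 2, 304) -> after transpose(1, 2): (4, 2, 16, 304) -> Output: (4, 2, 16, 304)

Answer: (4, 2, 16, 304)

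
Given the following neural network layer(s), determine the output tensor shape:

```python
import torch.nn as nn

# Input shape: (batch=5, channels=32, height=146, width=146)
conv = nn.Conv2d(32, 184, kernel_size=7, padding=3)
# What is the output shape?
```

Input: (5, 32, 146, 146) -> Output: (5, 184, 146, 146)

Answer: (5, 184, 146, 146)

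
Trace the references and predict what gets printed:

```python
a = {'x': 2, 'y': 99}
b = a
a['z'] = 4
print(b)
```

Key concept: dict aliasing.
Step by step:
`a = {'x': 2, 'y': 99}` → a = {'x': 2, 'y': 99}
`b = a` → b = {'x': 2, 'y': 99} (same object as a)
`a['z'] = 4` → a = {'x': 2, 'y': 99, 'z': 4} (same object as b); b = {'x': 2, 'y': 99, 'z': 4} (same object as a)
`print(b)` → prints {'x': 2, 'y': 99, 'z': 4}

Answer: {'x': 2, 'y': 99, 'z': 4}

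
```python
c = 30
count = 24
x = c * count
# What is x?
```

Trace:
`c = 30` → c = 30
`count = 24` → count = 24
`x = c * count` → x = 720
So x = 720

Answer: 720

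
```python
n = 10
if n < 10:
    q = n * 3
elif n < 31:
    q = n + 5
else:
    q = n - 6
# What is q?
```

Trace:
`n = 10` → n = 10
`if n < 10: ...` → n < 10 is False, n < 31 is True → q = 15
So q = 15

Answer: 15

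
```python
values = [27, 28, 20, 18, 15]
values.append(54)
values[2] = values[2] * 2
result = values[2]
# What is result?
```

Trace:
`values = [27, 28, 20, 18, 15]` → values = [27, 28, 20, 18, 15]
`values.append(54)` → values = [27, 28, 20, 18, 15, 54]
`values[2] = values[2] * 2` → values = [27, 28, 40, 18, 15, 54]
`result = values[2]` → result = 40
So result = 40

Answer: 40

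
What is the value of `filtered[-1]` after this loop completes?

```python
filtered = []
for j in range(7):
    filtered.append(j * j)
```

Last element of squares 0 to 6
`filtered` takes the values: [] → [0] → [0, 1] → [0, 1, 4] → [0, 1, 4, 9] → [0, 1, 4, 9, 16] → [0, 1, 4, 9, 16, 25] → [0, 1, 4, 9, 16, 25, 36]
So `filtered[-1]` = 36

Answer: 36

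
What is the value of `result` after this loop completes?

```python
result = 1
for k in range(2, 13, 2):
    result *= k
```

Product of even numbers 2 to 12
`result` takes the values: 1 → 2 → 8 → 48 → 384 → 3840 → 46080

Answer: 46080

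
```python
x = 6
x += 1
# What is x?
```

Trace:
`x = 6` → x = 6
`x += 1` → x = 7
So x = 7

Answer: 7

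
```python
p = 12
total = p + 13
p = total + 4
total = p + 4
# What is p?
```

Trace:
`p = 12` → p = 12
`total = p + 13` → total = 25
`p = total + 4` → p = 29
`total = p + 4` → total = 33
So p = 29

Answer: 29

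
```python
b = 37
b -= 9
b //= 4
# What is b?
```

Trace:
`b = 37` → b = 37
`b -= 9` → b = 28
`b //= 4` → b = 7
So b = 7

Answer: 7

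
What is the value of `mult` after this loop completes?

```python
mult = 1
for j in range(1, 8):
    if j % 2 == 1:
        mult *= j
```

Product of odd numbers 1 to 7
`mult` takes the values: 1 → 3 → 15 → 105

Answer: 105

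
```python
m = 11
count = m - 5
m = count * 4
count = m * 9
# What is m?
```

Trace:
`m = 11` → m = 11
`count = m - 5` → count = 6
`m = count * 4` → m = 24
`count = m * 9` → count = 216
So m = 24

Answer: 24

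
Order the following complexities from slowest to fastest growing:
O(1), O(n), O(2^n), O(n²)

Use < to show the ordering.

Ordered by growth rate: O(1) < O(n) < O(n²) < O(2^n)

Answer: O(1) < O(n) < O(n²) < O(2^n)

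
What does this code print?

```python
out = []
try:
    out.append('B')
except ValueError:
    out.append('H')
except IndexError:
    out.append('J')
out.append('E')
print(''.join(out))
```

Execution trace: 'B' (try body, no exception) → 'E' (after the try/except). Output: BE

Answer: BE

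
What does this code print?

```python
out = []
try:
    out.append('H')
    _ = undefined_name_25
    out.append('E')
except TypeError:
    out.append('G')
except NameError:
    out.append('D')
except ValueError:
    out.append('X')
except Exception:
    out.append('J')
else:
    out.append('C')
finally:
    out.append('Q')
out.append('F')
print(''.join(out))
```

Execution trace: 'H' (try body) → 'D' (except NameError) → 'Q' (finally) → 'F' (after the try/except). Output: HDQF

Answer: HDQF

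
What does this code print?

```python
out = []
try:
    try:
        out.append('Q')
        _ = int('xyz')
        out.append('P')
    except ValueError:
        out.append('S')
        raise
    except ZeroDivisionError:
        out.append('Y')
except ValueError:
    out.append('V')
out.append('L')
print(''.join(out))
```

Execution trace: 'Q' (try body) → 'S' (except ValueError) → 'V' (outer except ValueError) → 'L' (after the try/except). Output: QSVL

Answer: QSVL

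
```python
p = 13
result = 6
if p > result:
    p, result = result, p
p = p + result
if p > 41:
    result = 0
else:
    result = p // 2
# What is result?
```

Trace:
`p = 13` → p = 13
`result = 6` → result = 6
`if p > result: ...` → p > result is True → p = 6; result = 13
`p = p + result` → p = 19
`if p > 41: ...` → p > 41 is False, take else branch → result = 9
So result = 9

Answer: 9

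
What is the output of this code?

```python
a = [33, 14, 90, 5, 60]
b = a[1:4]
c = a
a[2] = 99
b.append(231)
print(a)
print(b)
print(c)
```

Key concept: slice vs alias.
Step by step:
`a = [33, 14, 90, 5, 60]` → a = [33, 14, 90, 5, 60]
`b = a[1:4]` → b = [14, 90, 5]
`c = a` → c = [33, 14, 90, 5, 60] (same object as a)
`a[2] = 99` → a = [33, 14, 99, 5, 60] (same object as c); c = [33, 14, 99, 5, 60] (same object as a)
`b.append(231)` → b = [14, 90, 5, 231]
`print(a)` → prints [33, 14, 99, 5, 60]
`print(b)` → prints [14, 90, 5, 231]
`print(c)` → prints [33, 14, 99, 5, 60]

Answer:
[33, 14, 99, 5, 60]
[14, 90, 5, 231]
[33, 14, 99, 5, 60]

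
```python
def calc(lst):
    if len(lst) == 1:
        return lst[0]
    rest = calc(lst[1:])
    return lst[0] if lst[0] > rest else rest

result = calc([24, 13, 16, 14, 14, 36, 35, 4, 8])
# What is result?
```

Recursive max over [24, 13, 16, 14, 14, 36, 35, 4, 8] = 36

Answer: 36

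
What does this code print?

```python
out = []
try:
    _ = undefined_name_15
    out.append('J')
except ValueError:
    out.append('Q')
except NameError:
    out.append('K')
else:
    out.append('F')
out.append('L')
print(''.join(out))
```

Execution trace: 'K' (except NameError) → 'L' (after the try/except). Output: KL

Answer: KL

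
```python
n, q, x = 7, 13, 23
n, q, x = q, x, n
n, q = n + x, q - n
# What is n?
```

Trace:
`n, q, x = 7, 13, 23` → n = 7; q = 13; x = 23
`n, q, x = q, x, n` → n = 13; q = 23; x = 7
`n, q = n + x, q - n` → n = 20; q = 10
So n = 20

Answer: 20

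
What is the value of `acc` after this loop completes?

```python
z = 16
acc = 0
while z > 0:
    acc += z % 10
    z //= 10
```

Sum digits of 16
`acc` takes the values: 0 → 6 → 7

Answer: 7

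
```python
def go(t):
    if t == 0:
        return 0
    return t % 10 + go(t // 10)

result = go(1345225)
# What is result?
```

Sum of digits of 1345225: 5 + 2 + 2 + 5 + 4 + 3 + 1 = 22

Answer: 22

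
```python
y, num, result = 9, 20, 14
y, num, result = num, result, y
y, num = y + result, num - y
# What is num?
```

Trace:
`y, num, result = 9, 20, 14` → y = 9; num = 20; result = 14
`y, num, result = num, result, y` → y = 20; num = 14; result = 9
`y, num = y + result, num - y` → y = 29; num = -6
So num = -6

Answer: -6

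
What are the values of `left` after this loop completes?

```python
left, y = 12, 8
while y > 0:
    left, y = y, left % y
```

GCD of 12 and 8
`left` takes the values: 12 → 8 → 4

Answer: 4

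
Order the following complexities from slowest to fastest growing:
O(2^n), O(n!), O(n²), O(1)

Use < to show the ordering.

Ordered by growth rate: O(1) < O(n²) < O(2^n) < O(n!)

Answer: O(1) < O(n²) < O(2^n) < O(n!)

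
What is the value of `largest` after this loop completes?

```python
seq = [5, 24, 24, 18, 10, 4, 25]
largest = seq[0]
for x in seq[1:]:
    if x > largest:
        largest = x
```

Maximum of [5, 24, 24, 18, 10, 4, 25]
`largest` takes the values: 5 → 24 → 25

Answer: 25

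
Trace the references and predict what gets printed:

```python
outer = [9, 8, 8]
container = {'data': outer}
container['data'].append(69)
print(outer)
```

Key concept: dict holds reference to list.
Step by step:
`outer = [9, 8, 8]` → outer = [9, 8, 8]
`container = {'data': outer}` → container = {'data': [9, 8, 8]}
`container['data'].append(69)` → outer = [9, 8, 8, 69]; container = {'data': [9, 8, 8, 69]}
`print(outer)` → prints [9, 8, 8, 69]

Answer: [9, 8, 8, 69]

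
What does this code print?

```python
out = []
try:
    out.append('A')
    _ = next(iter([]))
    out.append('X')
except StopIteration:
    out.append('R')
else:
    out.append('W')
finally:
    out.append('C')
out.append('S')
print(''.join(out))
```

Execution trace: 'A' (try body) → 'R' (except StopIteration) → 'C' (finally) → 'S' (after the try/except). Output: ARCS

Answer: ARCS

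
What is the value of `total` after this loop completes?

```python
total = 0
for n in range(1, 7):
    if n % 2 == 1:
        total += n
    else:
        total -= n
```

Add odd, subtract even
`total` takes the values: 0 → 1 → -1 → 2 → -2 → 3 → -3

Answer: -3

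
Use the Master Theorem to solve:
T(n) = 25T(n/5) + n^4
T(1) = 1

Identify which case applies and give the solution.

a=25, b=5, f(n)=n^4. log_5(25) = 2. Since c=4 > 2 and the regularity condition holds (25(n/5)^4 = (25/5^4)n^4 with 25/5^4 < 1), Case 3 applies: T(n) = Θ(f(n)) = O(n^4).

Answer: O(n^4) - Case 3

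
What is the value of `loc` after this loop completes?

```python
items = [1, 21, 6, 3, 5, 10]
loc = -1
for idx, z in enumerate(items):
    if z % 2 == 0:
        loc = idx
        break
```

First even number index in [1, 21, 6, 3, 5, 10]
`loc` takes the values: -1 → 2

Answer: 2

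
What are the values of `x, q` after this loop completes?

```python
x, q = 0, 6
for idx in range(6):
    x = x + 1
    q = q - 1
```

x goes 0→6, q goes 6→0
`x, q` takes the values: (0, 6) → (1, 6) → (1, 5) → (2, 5) → (2, 4) → (3, 4) → (3, 3) → (4, 3) → (4, 2) → (5, 2) → (5, 1) → (6, 1) → (6, 0)

Answer: 6, 0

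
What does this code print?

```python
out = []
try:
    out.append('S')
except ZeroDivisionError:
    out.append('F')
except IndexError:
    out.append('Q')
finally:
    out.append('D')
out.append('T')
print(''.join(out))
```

Execution trace: 'S' (try body, no exception) → 'D' (finally) → 'T' (after the try/except). Output: SDT

Answer: SDT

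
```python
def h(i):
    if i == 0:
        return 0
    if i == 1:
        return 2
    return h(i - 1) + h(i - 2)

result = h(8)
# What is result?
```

Build up from base cases: h(0)=0, h(1)=2, h(2)=2, h(3)=4, h(4)=6, h(5)=10, h(6)=16, ..., h(8)=42

Answer: 42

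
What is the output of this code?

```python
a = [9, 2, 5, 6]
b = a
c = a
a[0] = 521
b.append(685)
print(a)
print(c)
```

Key concept: multiple aliases.
Step by step:
`a = [9, 2, 5, 6]` → a = [9, 2, 5, 6]
`b = a` → b = [9, 2, 5, 6] (same object as a)
`c = a` → c = [9, 2, 5, 6] (same object as a, b)
`a[0] = 521` → a = [521, 2, 5, 6] (same object as b, c); b = [521, 2, 5, 6] (same object as a, c); c = [521, 2, 5, 6] (same object as a, b)
`b.append(685)` → a = [521, 2, 5, 6, 685] (same object as b, c); b = [521, 2, 5, 6, 685] (same object as a, c); c = [521, 2, 5, 6, 685] (same object as a, b)
`print(a)` → prints [521, 2, 5, 6, 685]
`print(c)` → prints [521, 2, 5, 6, 685]

Answer:
[521, 2, 5, 6, 685]
[521, 2, 5, 6, 685]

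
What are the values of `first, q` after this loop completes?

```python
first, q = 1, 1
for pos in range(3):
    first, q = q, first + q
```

Fibonacci: after 3 iterations
`first, q` takes the values: (1, 1) → (1, 2) → (2, 3) → (3, 5)

Answer: 3, 5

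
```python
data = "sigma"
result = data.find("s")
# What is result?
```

Trace:
`data = "sigma"` → data = 'sigma'
`result = data.find("s")` → result = 0
So result = 0

Answer: 0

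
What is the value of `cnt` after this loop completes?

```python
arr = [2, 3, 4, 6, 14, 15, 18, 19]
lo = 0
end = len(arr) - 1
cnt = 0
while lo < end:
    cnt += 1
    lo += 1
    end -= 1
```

Iterations until pointers meet (list length 8)
`cnt` takes the values: 0 → 1 → 2 → 3 → 4

Answer: 4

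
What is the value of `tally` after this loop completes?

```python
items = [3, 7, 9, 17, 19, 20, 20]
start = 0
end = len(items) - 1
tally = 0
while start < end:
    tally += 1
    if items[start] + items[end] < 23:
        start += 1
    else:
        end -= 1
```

Steps to find pair summing to 23
`tally` takes the values: 0 → 1 → 2 → 3 → 4 → 5 → 6

Answer: 6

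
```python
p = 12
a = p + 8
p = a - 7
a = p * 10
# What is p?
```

Trace:
`p = 12` → p = 12
`a = p + 8` → a = 20
`p = a - 7` → p = 13
`a = p * 10` → a = 130
So p = 13

Answer: 13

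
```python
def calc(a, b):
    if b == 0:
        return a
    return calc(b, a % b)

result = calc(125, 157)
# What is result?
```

calc(125, 157) -> calc(157, 125) -> calc(125, 32) -> calc(32, 29) -> calc(29, 3) -> calc(3, 2) -> calc(2, 1) -> calc(1, 0) -> 1

Answer: 1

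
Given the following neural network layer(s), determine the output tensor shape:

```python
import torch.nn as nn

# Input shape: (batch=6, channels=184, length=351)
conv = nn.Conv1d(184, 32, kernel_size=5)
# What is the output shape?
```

Input: (6, 184, 351) -> Output: (6, 32, 347)

Answer: (6, 32, 347)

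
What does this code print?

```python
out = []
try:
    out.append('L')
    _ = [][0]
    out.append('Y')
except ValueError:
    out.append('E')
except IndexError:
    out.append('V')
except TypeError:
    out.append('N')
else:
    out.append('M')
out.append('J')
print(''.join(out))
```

Execution trace: 'L' (try body) → 'V' (except IndexError) → 'J' (after the try/except). Output: LVJ

Answer: LVJ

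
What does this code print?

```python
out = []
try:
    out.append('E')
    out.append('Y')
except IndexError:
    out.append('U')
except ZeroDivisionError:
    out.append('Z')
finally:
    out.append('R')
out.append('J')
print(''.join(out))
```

Execution trace: 'E' (try body) → 'Y' (try body, no exception) → 'R' (finally) → 'J' (after the try/except). Output: EYRJ

Answer: EYRJ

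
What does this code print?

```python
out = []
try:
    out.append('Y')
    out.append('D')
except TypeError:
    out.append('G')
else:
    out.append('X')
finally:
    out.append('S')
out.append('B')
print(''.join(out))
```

Execution trace: 'Y' (try body) → 'D' (try body, no exception) → 'X' (else) → 'S' (finally) → 'B' (after the try/except). Output: YDXSB

Answer: YDXSB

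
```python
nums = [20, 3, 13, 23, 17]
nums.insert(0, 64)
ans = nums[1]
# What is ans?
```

Trace:
`nums = [20, 3, 13, 23, 17]` → nums = [20, 3, 13, 23, 17]
`nums.insert(0, 64)` → nums = [64, 20, 3, 13, 23, 17]
`ans = nums[1]` → ans = 20
So ans = 20

Answer: 20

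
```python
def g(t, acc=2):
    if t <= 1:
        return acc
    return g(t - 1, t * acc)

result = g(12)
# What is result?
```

Accumulator trace (n, acc): (12, 2) -> (11, 24) -> (10, 264) -> (9, 2640) -> (8, 23760) -> (7, 190080) -> (6, 1330560) -> (5, 7983360) -> (4, 39916800) -> (3, 159667200) -> (2, 479001600) -> (1, 958003200) -> return 958003200

Answer: 958003200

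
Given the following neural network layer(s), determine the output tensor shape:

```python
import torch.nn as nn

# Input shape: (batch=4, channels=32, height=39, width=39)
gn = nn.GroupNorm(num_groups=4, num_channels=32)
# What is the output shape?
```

Input: (4, 32, 39, 39) -> Output: (4, 32, 39, 39)

Answer: (4, 32, 39, 39)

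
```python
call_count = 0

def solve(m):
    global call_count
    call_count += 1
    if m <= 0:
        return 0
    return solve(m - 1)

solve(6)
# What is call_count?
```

Linear recursion stepping by 1: 7 calls from m=6 down to ≤0.

Answer: 7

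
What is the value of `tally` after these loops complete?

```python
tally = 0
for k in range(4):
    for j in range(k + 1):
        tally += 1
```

Triangle: 1 + 2 + ... + 4
`tally` takes the values: 0 → 1 → 2 → 3 → 4 → 5 → 6 → 7 → 8 → 9 → 10

Answer: 10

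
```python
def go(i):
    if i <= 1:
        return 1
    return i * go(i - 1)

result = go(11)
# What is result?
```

go(11) = 11 * 10 * 9 * 8 * 7 * 6 * 5 * 4 * 3 * 2 * 1 = 39916800

Answer: 39916800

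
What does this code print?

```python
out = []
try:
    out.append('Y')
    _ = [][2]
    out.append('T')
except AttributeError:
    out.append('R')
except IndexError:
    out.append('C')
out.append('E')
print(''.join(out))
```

Execution trace: 'Y' (try body) → 'C' (except IndexError) → 'E' (after the try/except). Output: YCE

Answer: YCE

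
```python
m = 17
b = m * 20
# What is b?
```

Trace:
`m = 17` → m = 17
`b = m * 20` → b = 340
So b = 340

Answer: 340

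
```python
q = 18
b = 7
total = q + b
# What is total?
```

Trace:
`q = 18` → q = 18
`b = 7` → b = 7
`total = q + b` → total = 25
So total = 25

Answer: 25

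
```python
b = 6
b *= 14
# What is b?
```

Trace:
`b = 6` → b = 6
`b *= 14` → b = 84
So b = 84

Answer: 84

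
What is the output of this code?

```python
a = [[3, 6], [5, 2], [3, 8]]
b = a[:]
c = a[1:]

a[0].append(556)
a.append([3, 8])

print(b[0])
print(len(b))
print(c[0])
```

Key concept: slice with nested mutation.
Step by step:
`a = [[3, 6], [5, 2], [3, 8]]` → a = [[3, 6], [5, 2], [3, 8]]
`b = a[:]` → b = [[3, 6], [5, 2], [3, 8]]
`c = a[1:]` → c = [[5, 2], [3, 8]]
`a[0].append(556)` → a = [[3, 6, 556], [5, 2], [3, 8]]; b = [[3, 6, 556], [5, 2], [3, 8]]
`a.append([3, 8])` → a = [[3, 6, 556], [5, 2], [3, 8], [3, 8]]
`print(b[0])` → prints [3, 6, 556]
`print(len(b))` → prints 3
`print(c[0])` → prints [5, 2]

Answer:
[3, 6, 556]
3
[5, 2]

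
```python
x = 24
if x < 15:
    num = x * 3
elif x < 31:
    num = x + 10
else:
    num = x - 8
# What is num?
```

Trace:
`x = 24` → x = 24
`if x < 15: ...` → x < 15 is False, x < 31 is True → num = 34
So num = 34

Answer: 34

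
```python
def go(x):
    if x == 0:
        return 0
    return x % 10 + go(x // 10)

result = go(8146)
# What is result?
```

Sum of digits of 8146: 6 + 4 + 1 + 8 = 19

Answer: 19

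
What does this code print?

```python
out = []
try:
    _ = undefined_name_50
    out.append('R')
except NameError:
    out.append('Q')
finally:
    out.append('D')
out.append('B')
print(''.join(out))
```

Execution trace: 'Q' (except NameError) → 'D' (finally) → 'B' (after the try/except). Output: QDB

Answer: QDB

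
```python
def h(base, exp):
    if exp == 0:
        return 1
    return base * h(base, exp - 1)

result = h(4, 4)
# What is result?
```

h(4, 4) = 4 * 4 * 4 * 4 = 256

Answer: 256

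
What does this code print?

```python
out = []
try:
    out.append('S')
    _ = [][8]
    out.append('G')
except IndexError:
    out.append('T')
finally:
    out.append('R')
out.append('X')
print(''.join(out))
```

Execution trace: 'S' (try body) → 'T' (except IndexError) → 'R' (finally) → 'X' (after the try/except). Output: STRX

Answer: STRX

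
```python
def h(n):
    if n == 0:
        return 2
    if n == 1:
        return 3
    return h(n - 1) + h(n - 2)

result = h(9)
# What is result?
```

Build up from base cases: h(0)=2, h(1)=3, h(2)=5, h(3)=8, h(4)=13, h(5)=21, h(6)=34, ..., h(9)=144

Answer: 144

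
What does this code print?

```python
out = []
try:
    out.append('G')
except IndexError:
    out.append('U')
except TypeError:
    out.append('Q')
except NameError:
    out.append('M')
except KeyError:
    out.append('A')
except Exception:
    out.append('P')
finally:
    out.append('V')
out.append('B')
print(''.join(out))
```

Execution trace: 'G' (try body, no exception) → 'V' (finally) → 'B' (after the try/except). Output: GVB

Answer: GVB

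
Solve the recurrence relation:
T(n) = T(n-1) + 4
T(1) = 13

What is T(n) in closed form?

Unrolling: T(n) = T(1) + 4·(n-1) = 13 + 4(n-1) = 4n + 9.

Answer: T(n) = 4n + 9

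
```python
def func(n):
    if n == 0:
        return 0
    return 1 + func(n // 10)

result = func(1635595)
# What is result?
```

Count of digits of 1635595: 7

Answer: 7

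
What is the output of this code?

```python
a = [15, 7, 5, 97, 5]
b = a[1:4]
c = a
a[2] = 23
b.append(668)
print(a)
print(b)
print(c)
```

Key concept: slice vs alias.
Step by step:
`a = [15, 7, 5, 97, 5]` → a = [15, 7, 5, 97, 5]
`b = a[1:4]` → b = [7, 5, 97]
`c = a` → c = [15, 7, 5, 97, 5] (same object as a)
`a[2] = 23` → a = [15, 7, 23, 97, 5] (same object as c); c = [15, 7, 23, 97, 5] (same object as a)
`b.append(668)` → b = [7, 5, 97, 668]
`print(a)` → prints [15, 7, 23, 97, 5]
`print(b)` → prints [7, 5, 97, 668]
`print(c)` → prints [15, 7, 23, 97, 5]

Answer:
[15, 7, 23, 97, 5]
[7, 5, 97, 668]
[15, 7, 23, 97, 5]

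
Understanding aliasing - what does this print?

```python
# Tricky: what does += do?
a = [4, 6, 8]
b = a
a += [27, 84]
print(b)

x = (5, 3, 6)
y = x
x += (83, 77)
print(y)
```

Key concept: += behavior differs for mutable vs immutable.
Step by step:
`a = [4, 6, 8]` → a = [4, 6, 8]
`b = a` → b = [4, 6, 8] (same object as a)
`a += [27, 84]` → a = [4, 6, 8, 27, 84] (same object as b); b = [4, 6, 8, 27, 84] (same object as a)
`print(b)` → prints [4, 6, 8, 27, 84]
`x = (5, 3, 6)` → x = (5, 3, 6)
`y = x` → y = (5, 3, 6)
`x += (83, 77)` → x = (5, 3, 6, 83, 77)
`print(y)` → prints (5, 3, 6)

Answer:
[4, 6, 8, 27, 84]
(5, 3, 6)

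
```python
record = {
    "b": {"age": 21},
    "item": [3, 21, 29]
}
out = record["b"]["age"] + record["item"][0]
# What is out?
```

Trace:
`record = { ...` → record = {'b': {'age': 21}, 'item': [3, 21, 29]}
`out = record["b"]["age"] + record["item"][0]` → out = 24
So out = 24

Answer: 24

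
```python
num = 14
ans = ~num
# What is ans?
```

Trace:
`num = 14` → num = 14
`ans = ~num` → ans = -15
So ans = -15

Answer: -15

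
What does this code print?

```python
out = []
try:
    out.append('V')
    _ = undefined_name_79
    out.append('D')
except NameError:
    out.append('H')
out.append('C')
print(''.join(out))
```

Execution trace: 'V' (try body) → 'H' (except NameError) → 'C' (after the try/except). Output: VHC

Answer: VHC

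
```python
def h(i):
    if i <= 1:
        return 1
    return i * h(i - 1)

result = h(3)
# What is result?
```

h(3) = 3 * 2 * 1 = 6

Answer: 6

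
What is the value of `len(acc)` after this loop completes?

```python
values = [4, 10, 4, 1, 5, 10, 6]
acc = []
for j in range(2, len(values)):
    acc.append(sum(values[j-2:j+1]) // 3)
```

Number of 3-element averages
`acc` takes the values: [] → [6] → [6, 5] → [6, 5, 3] → [6, 5, 3, 5] → [6, 5, 3, 5, 7]
So `len(acc)` = 5

Answer: 5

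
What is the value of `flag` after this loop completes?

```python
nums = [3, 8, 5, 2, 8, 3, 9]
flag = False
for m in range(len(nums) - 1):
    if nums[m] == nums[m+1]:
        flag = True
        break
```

Check consecutive duplicates in [3, 8, 5, 2, 8, 3, 9]
`flag` takes the values: False

Answer: False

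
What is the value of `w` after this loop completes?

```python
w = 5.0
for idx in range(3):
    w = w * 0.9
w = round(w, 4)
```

Exponential decay: 5.0 * 0.9^3
`w` takes the values: 5.0 → 4.5 → 4.05 → 3.645

Answer: 3.645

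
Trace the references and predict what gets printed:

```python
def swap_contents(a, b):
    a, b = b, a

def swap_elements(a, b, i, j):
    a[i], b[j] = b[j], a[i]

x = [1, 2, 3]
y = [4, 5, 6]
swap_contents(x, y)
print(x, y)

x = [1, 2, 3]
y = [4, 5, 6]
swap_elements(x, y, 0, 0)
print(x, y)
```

Key concept: parameter rebinding vs mutation.
Step by step:
`x = [1, 2, 3]` → x = [1, 2, 3]
`y = [4, 5, 6]` → y = [4, 5, 6]
`swap_contents(x, y)` → no visible change to tracked variables
`print(x, y)` → prints [1, 2, 3] [4, 5, 6]
`x = [1, 2, 3]` → x = [1, 2, 3]
`y = [4, 5, 6]` → y = [4, 5, 6]
`swap_elements(x, y, 0, 0)` → x = [4, 2, 3]; y = [1, 5, 6]
`print(x, y)` → prints [4, 2, 3] [1, 5, 6]

Answer:
[1, 2, 3] [4, 5, 6]
[4, 2, 3] [1, 5, 6]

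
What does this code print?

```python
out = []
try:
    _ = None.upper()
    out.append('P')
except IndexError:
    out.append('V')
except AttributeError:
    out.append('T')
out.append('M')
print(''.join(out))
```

Execution trace: 'T' (except AttributeError) → 'M' (after the try/except). Output: TM

Answer: TM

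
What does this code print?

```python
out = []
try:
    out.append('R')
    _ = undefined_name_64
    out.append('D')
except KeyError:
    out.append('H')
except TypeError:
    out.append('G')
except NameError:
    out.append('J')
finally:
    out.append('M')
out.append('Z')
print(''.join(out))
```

Execution trace: 'R' (try body) → 'J' (except NameError) → 'M' (finally) → 'Z' (after the try/except). Output: RJMZ

Answer: RJMZ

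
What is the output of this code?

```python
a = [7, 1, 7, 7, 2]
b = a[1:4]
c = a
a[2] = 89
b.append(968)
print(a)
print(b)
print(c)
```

Key concept: slice vs alias.
Step by step:
`a = [7, 1, 7, 7, 2]` → a = [7, 1, 7, 7, 2]
`b = a[1:4]` → b = [1, 7, 7]
`c = a` → c = [7, 1, 7, 7, 2] (same object as a)
`a[2] = 89` → a = [7, 1, 89, 7, 2] (same object as c); c = [7, 1, 89, 7, 2] (same object as a)
`b.append(968)` → b = [1, 7, 7, 968]
`print(a)` → prints [7, 1, 89, 7, 2]
`print(b)` → prints [1, 7, 7, 968]
`print(c)` → prints [7, 1, 89, 7, 2]

Answer:
[7, 1, 89, 7, 2]
[1, 7, 7, 968]
[7, 1, 89, 7, 2]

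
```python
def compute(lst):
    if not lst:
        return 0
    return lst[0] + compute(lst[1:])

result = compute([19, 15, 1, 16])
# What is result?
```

19 + 15 + 1 + 16 + 0 = 51

Answer: 51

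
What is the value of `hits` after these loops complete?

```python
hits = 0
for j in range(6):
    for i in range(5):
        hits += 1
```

6 * 5 = 30
`hits` takes the values: 0 → 1 → 2 → 3 → 4 → 5 → 6 → 7 → 8 → 9 → 10 → 11 → 12 → 13 → 14 → 15 → 16 → 17 → 18 → 19 → 20 → 21 → 22 → 23 → 24 → 25 → 26 → 27 → 28 → 29 → 30

Answer: 30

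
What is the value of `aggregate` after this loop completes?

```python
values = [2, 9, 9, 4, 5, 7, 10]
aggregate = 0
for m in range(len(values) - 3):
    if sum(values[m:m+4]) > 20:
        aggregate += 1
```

Count windows with sum > 20
`aggregate` takes the values: 0 → 1 → 2 → 3 → 4

Answer: 4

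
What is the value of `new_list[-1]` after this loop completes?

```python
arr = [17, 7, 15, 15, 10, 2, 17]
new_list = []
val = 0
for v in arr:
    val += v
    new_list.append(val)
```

Cumulative sum ends at 83
`new_list` takes the values: [] → [17] → [17, 24] → [17, 24, 39] → [17, 24, 39, 54] → [17, 24, 39, 54, 64] → [17, 24, 39, 54, 64, 66] → [17, 24, 39, 54, 64, 66, 83]
So `new_list[-1]` = 83

Answer: 83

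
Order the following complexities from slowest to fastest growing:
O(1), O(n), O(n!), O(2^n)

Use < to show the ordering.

Ordered by growth rate: O(1) < O(n) < O(2^n) < O(n!)

Answer: O(1) < O(n) < O(2^n) < O(n!)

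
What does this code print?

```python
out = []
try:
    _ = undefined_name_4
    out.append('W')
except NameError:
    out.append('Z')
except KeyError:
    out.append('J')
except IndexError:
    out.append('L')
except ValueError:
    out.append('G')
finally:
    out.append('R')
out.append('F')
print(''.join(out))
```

Execution trace: 'Z' (except NameError) → 'R' (finally) → 'F' (after the try/except). Output: ZRF

Answer: ZRF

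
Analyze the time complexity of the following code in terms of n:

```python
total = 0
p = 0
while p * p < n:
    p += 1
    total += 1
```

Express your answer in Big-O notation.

Each loop level contributes: √n. Multiplying the contributions gives O(√n).

Answer: O(√n)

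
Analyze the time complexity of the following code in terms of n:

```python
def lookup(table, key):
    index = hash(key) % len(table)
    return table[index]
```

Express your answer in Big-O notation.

This is Hash table lookup (average case). Time complexity: O(1).

Answer: O(1)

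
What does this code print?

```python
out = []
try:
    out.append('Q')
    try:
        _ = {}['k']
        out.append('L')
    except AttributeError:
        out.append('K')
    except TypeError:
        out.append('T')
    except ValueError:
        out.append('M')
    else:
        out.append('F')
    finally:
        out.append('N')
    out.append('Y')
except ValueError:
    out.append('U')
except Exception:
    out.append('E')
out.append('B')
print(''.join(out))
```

Execution trace: 'Q' (try body) → 'N' (inner finally) → 'E' (except Exception) → 'B' (after the try/except). Output: QNEB

Answer: QNEB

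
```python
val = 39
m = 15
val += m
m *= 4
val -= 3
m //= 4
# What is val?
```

Trace:
`val = 39` → val = 39
`m = 15` → m = 15
`val += m` → val = 54
`m *= 4` → m = 60
`val -= 3` → val = 51
`m //= 4` → m = 15
So val = 51

Answer: 51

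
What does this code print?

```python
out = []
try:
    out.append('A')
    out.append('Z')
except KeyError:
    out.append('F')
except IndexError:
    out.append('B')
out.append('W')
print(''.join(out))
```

Execution trace: 'A' (try body) → 'Z' (try body, no exception) → 'W' (after the try/except). Output: AZW

Answer: AZW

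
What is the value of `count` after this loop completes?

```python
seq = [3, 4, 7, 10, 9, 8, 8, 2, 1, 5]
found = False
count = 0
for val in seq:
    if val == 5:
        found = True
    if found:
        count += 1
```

Count elements after first 5 in [3, 4, 7, 10, 9, 8, 8, 2, 1, 5]
`count` takes the values: 0 → 1

Answer: 1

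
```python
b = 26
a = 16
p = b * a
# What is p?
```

Trace:
`b = 26` → b = 26
`a = 16` → a = 16
`p = b * a` → p = 416
So p = 416

Answer: 416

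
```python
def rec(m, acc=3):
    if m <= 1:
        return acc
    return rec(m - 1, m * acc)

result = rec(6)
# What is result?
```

Accumulator trace (n, acc): (6, 3) -> (5, 18) -> (4, 90) -> (3, 360) -> (2, 1080) -> (1, 2160) -> return 2160

Answer: 2160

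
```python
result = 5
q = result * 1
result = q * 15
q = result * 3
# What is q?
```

Trace:
`result = 5` → result = 5
`q = result * 1` → q = 5
`result = q * 15` → result = 75
`q = result * 3` → q = 225
So q = 225

Answer: 225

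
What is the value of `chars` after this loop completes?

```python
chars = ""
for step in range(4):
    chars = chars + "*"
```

Repeat '*' 4 times
`chars` takes the values: "" → "*" → "**" → "***" → "****"

Answer: "****"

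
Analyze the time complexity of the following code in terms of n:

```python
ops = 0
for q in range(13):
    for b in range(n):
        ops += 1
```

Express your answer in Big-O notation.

Each loop level contributes: 1 × n. Multiplying the contributions gives O(n).

Answer: O(n)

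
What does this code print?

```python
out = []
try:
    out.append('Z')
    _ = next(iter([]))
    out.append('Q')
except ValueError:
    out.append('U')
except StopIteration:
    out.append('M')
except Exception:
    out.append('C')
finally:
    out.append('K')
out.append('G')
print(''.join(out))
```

Execution trace: 'Z' (try body) → 'M' (except StopIteration) → 'K' (finally) → 'G' (after the try/except). Output: ZMKG

Answer: ZMKG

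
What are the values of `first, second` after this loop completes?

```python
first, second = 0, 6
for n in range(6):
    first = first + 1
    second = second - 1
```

first goes 0→6, second goes 6→0
`first, second` takes the values: (0, 6) → (1, 6) → (1, 5) → (2, 5) → (2, 4) → (3, 4) → (3, 3) → (4, 3) → (4, 2) → (5, 2) → (5, 1) → (6, 1) → (6, 0)

Answer: 6, 0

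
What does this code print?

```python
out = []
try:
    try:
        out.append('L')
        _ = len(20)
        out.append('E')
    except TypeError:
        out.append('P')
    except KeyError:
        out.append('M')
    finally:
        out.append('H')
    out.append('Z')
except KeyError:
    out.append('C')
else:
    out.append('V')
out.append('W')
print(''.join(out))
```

Execution trace: 'L' (inner try body) → 'P' (inner except TypeError) → 'H' (inner finally) → 'Z' (try body, no exception) → 'V' (else) → 'W' (after the try/except). Output: LPHZVW

Answer: LPHZVW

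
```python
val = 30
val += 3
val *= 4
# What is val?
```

Trace:
`val = 30` → val = 30
`val += 3` → val = 33
`val *= 4` → val = 132
So val = 132

Answer: 132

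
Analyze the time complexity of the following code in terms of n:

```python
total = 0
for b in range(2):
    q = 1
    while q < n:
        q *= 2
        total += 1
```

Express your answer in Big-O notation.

Each loop level contributes: 1 × log n. Multiplying the contributions gives O(log n).

Answer: O(log n)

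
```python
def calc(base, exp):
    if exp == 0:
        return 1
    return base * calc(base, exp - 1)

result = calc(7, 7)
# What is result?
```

calc(7, 7) = 7 * 7 * 7 * 7 * 7 * 7 * 7 = 823543

Answer: 823543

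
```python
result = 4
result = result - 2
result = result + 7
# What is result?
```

Trace:
`result = 4` → result = 4
`result = result - 2` → result = 2
`result = result + 7` → result = 9
So result = 9

Answer: 9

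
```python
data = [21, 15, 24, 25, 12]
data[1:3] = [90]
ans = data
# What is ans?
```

Trace:
`data = [21, 15, 24, 25, 12]` → data = [21, 15, 24, 25, 12]
`data[1:3] = [90]` → data = [21, 90, 25, 12]
`ans = data` → ans = [21, 90, 25, 12]
So ans = [21, 90, 25, 12]

Answer: [21, 90, 25, 12]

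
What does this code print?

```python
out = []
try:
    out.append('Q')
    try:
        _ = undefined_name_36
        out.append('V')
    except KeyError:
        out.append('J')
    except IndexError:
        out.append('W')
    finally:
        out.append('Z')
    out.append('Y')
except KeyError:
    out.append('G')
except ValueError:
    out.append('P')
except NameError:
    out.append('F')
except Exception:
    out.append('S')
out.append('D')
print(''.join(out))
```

Execution trace: 'Q' (try body) → 'Z' (inner finally) → 'F' (except NameError) → 'D' (after the try/except). Output: QZFD

Answer: QZFD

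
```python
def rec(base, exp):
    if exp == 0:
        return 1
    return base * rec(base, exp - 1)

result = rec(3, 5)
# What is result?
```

rec(3, 5) = 3 * 3 * 3 * 3 * 3 = 243

Answer: 243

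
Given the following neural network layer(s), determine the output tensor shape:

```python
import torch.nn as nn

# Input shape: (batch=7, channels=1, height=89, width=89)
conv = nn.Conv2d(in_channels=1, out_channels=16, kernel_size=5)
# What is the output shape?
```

Input: (7, 1, 89, 89) -> Output: (7, 16, 85, 85)

Answer: (7, 16, 85, 85)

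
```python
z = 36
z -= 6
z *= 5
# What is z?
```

Trace:
`z = 36` → z = 36
`z -= 6` → z = 30
`z *= 5` → z = 150
So z = 150

Answer: 150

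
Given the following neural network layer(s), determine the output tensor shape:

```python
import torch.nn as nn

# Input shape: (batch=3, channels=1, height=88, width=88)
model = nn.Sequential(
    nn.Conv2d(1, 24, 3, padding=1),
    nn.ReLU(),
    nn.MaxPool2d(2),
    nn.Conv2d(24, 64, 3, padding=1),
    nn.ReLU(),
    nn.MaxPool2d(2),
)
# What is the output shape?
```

Input: (3, 1, 88, 88) -> after first Conv2d: (3, 24, 88, 88) -> after first MaxPool2d: (3, 24, 44, 44) -> after second Conv2d: (3, 64, 44, 44) -> Output: (3, 64, 22, 22)

Answer: (3, 64, 22, 22)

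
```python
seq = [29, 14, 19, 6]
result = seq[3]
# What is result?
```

Trace:
`seq = [29, 14, 19, 6]` → seq = [29, 14, 19, 6]
`result = seq[3]` → result = 6
So result = 6

Answer: 6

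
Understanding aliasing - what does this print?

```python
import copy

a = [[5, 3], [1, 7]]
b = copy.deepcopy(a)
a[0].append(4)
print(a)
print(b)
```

Key concept: deep copy is fully independent.
Step by step:
`a = [[5, 3], [1, 7]]` → a = [[5, 3], [1, 7]]
`b = copy.deepcopy(a)` → b = [[5, 3], [1, 7]]
`a[0].append(4)` → a = [[5, 3, 4], [1, 7]]
`print(a)` → prints [[5, 3, 4], [1, 7]]
`print(b)` → prints [[5, 3], [1, 7]]

Answer:
[[5, 3, 4], [1, 7]]
[[5, 3], [1, 7]]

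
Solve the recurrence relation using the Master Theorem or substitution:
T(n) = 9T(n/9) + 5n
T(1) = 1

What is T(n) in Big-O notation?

By Master Theorem: a=9, b=9, f(n)=5n. Since log_9(9) = 1 and f(n) = Θ(n^1), Case 2 applies. T(n) = O(n log n).

Answer: O(n log n)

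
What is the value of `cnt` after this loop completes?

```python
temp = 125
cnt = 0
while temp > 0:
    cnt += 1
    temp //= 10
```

Count digits by repeated division by 10
`cnt` takes the values: 0 → 1 → 2 → 3

Answer: 3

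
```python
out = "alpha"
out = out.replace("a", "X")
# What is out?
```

Trace:
`out = "alpha"` → out = 'alpha'
`out = out.replace("a", "X")` → out = 'XlphX'
So out = 'XlphX'

Answer: 'XlphX'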